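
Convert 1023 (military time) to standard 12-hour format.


10:23 AM

Hour: 10
10 < 12 → AM


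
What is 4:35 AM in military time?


04:35

Input: 4:35 AM
AM hour stays: 4


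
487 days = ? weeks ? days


69 weeks 4 days

Weeks: 487 ÷ 7 = 69 remainder 4


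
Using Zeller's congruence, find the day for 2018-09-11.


Zeller's congruence:
q=11, m=9, k=18, j=20
h = (11 + ⌊13×10/5⌋ + 18 + ⌊18/4⌋ + ⌊20/4⌋ - 2×20) mod 7
= (11 + 26 + 18 + 4 + 5 - 40) mod 7
= 24 mod 7 = 3
h=3 → Tuesday

Tuesday


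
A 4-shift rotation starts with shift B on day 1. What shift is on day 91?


Shift D

Shifts: A, B, C, D
Start: B (index 1)
Day 91: (1 + 91 - 1) mod 4
= 91 mod 4
= 3
Index 3 → shift D


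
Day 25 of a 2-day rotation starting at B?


Shifts: A, B
Start: B (index 1)
Day 25: (1 + 25 - 1) mod 2
= 25 mod 2
= 1
Index 1 → shift B

Shift B


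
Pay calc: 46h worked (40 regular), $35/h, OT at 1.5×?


Regular: 40h × $35 = $1400.00
Overtime: 46 - 40 = 6h
OT pay: 6h × $35 × 1.5 = $315.00
Total = $1400.00 + $315.00 = $1715.00

$1715.00


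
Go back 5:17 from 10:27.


05:10

Start: 627 minutes from midnight
Subtract: 317 minutes
Remaining: 627 - 317 = 310
Hours: 5, Minutes: 10


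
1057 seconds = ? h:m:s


Hours: 1057 ÷ 3600 = 0 remainder 1057
Minutes: 1057 ÷ 60 = 17 remainder 37
Seconds: 37

0h 17m 37s


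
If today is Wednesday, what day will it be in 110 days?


Monday

Start: Wednesday (index 2)
(2 + 110) mod 7
= 112 mod 7
= 0
Index 0 → Monday


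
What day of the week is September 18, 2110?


Thursday

Zeller's congruence:
q=18, m=9, k=10, j=21
h = (18 + ⌊13×10/5⌋ + 10 + ⌊10/4⌋ + ⌊21/4⌋ - 2×21) mod 7
= (18 + 26 + 10 + 2 + 5 - 42) mod 7
= 19 mod 7 = 5
h=5 → Thursday


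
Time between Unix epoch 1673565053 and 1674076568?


Difference = 1674076568 - 1673565053 = 511515 seconds
In hours: 511515 / 3600 ≈ 142.1
In days: 511515 / 86400 ≈ 5.92

511515 seconds (142.1 hours / 5.92 days)


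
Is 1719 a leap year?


Rules: divisible by 4 AND (not by 100 OR by 400)
1719 ÷ 4 = 429 remainder 3 → not divisible by 4
Not divisible by 4 → not a leap year

No


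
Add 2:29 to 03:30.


Start: 210 minutes from midnight
Add: 149 minutes
Total: 359 minutes
Hours: 359 ÷ 60 = 5 remainder 59

05:59


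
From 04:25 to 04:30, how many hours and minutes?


End time in minutes: 4×60 + 30 = 270
Start time in minutes: 4×60 + 25 = 265
Difference = 270 - 265 = 5 minutes
= 0 hours 5 minutes

0h 5m


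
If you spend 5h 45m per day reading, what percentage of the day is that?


24.0%

Time: 345 minutes
Day: 1440 minutes
Percentage = (345/1440) × 100 ≈ 24.0%


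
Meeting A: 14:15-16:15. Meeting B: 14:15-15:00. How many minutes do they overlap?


45 minutes

Meeting A: 855-975 (in minutes from midnight)
Meeting B: 855-900
Overlap start = max(855, 855) = 855
Overlap end = min(975, 900) = 900
Overlap = max(0, 900 - 855) = 45 min


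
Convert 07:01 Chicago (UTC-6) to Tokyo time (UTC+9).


Time difference = UTC+9 - UTC-6 = +15 hours
New hour = (7 + 15) mod 24
= 22 mod 24 = 22
Minutes unchanged → 22:01

22:01


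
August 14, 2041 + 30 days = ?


Start: August 14, 2041
Add 30 days
August 14 → September 1: 31 - 14 + 1 = 18 days (30 - 18 = 12 left)
September 1 + 12 = September 13, 2041

September 13, 2041


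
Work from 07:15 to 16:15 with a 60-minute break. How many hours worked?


Total time = (16×60+15) - (7×60+15)
= 975 - 435 = 540 min
Minus break: 540 - 60 = 480 min
= 8h 0m

8h 0m (480 minutes)


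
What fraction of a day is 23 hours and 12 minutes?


Total minutes: 23×60 + 12 = 1392
Day = 24×60 = 1440 minutes
Fraction = 1392/1440 ≈ 0.9667
As a percentage: 1392/1440 × 100 ≈ 96.67%

0.9667 (96.67%)


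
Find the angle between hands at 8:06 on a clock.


153.0°

Hour hand = 8×30 + 6×0.5 = 243.0°
Minute hand = 6×6 = 36°
Difference = |243.0 - 36| = 207.0°
Since > 180°: 360 - 207.0 = 153.0°


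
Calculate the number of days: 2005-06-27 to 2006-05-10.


317 days

From June 27, 2005 to May 10, 2006
Rest of June 2005: 30 - 27 = 3
Full months: July 31, August 31, September 30, October 31, November 30, December 31, January 31, February 2006 28, March 31, April 30
Days into May 2006: 10
Total = 3 + 31 + 31 + 30 + 31 + 30 + 31 + 31 + 28 + 31 + 30 + 10 = 317 days


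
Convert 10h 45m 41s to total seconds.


Hours: 10 × 3600 = 36000
Minutes: 45 × 60 = 2700
Seconds: 41
Total = 36000 + 2700 + 41 = 38741

38741 seconds


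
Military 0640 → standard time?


Hour: 6
6 < 12 → AM

6:40 AM


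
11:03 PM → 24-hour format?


Input: 11:03 PM
PM: 11 + 12 = 23

23:03


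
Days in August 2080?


31 days

Month: August (month 8)
August has 31 days


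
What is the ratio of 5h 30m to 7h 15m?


Duration 1: 330 minutes
Duration 2: 435 minutes
Ratio = 330:435
GCD = 15
Simplified = 22:29
As a decimal: 22/29 ≈ 0.76

22:29 (0.76)


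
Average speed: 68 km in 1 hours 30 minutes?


Distance: 68 km
Time: 1h 30m = 90 min = 90/60 = 3/2 hours
Speed = 68 ÷ (3/2) = 68 × 2 / 3 = 136/3 ≈ 45.3 km/h

45.3 km/h


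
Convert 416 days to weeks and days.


59 weeks 3 days

Weeks: 416 ÷ 7 = 59 remainder 3


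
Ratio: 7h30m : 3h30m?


15:7 (2.14)

Duration 1: 450 minutes
Duration 2: 210 minutes
Ratio = 450:210
GCD = 30
Simplified = 15:7
As a decimal: 15/7 ≈ 2.14


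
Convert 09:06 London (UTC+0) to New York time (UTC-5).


Time difference = UTC-5 - UTC+0 = -5 hours
New hour = (9 -5) mod 24
= 4 mod 24 = 4
Minutes unchanged → 04:06

04:06


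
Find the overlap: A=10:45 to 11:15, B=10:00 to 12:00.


30 minutes

Meeting A: 645-675 (in minutes from midnight)
Meeting B: 600-720
Overlap start = max(645, 600) = 645
Overlap end = min(675, 720) = 675
Overlap = max(0, 675 - 645) = 30 min


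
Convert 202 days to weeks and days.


Weeks: 202 ÷ 7 = 28 remainder 6

28 weeks 6 days


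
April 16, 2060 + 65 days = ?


June 20, 2060

Start: April 16, 2060
Add 65 days
April 16 → May 1: 30 - 16 + 1 = 15 days (65 - 15 = 50 left)
May 1 → June 1: 31 - 1 + 1 = 31 days (50 - 31 = 19 left)
June 1 + 19 = June 20, 2060


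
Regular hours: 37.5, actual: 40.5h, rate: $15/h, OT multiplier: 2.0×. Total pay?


Regular: 37.5h × $15 = $562.50
Overtime: 40.5 - 37.5 = 3.0h
OT pay: 3.0h × $15 × 2.0 = $90.00
Total = $562.50 + $90.00 = $652.50

$652.50


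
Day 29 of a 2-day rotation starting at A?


Shift A

Shifts: A, B
Start: A (index 0)
Day 29: (0 + 29 - 1) mod 2
= 28 mod 2
= 0
Index 0 → shift A


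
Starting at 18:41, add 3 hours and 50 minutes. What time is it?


Start: 1121 minutes from midnight
Add: 230 minutes
Total: 1351 minutes
Hours: 1351 ÷ 60 = 22 remainder 31

22:31


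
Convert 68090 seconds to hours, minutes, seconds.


18h 54m 50s

Hours: 68090 ÷ 3600 = 18 remainder 3290
Minutes: 3290 ÷ 60 = 54 remainder 50
Seconds: 50


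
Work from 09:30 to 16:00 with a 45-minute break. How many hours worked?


5h 45m (345 minutes)

Total time = (16×60+0) - (9×60+30)
= 960 - 570 = 390 min
Minus break: 390 - 45 = 345 min
= 5h 45m


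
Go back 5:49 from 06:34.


Start: 394 minutes from midnight
Subtract: 349 minutes
Remaining: 394 - 349 = 45
Hours: 0, Minutes: 45

00:45


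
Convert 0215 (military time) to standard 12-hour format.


Hour: 2
2 < 12 → AM

2:15 AM


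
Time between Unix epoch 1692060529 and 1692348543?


288014 seconds (80.0 hours / 3.33 days)

Difference = 1692348543 - 1692060529 = 288014 seconds
In hours: 288014 / 3600 ≈ 80.0
In days: 288014 / 86400 ≈ 3.33


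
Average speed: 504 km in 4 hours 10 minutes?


Distance: 504 km
Time: 4h 10m = 250 min = 250/60 = 25/6 hours
Speed = 504 ÷ (25/6) = 504 × 6 / 25 = 3024/25 ≈ 121.0 km/h

121.0 km/h


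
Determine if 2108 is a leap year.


Rules: divisible by 4 AND (not by 100 OR by 400)
2108 ÷ 4 = 527 exactly → divisible by 4
2108 ÷ 100 = 21 remainder 8 → not divisible by 100
Divisible by 4 but not by 100 → leap year

Yes


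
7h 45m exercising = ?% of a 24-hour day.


Time: 465 minutes
Day: 1440 minutes
Percentage = (465/1440) × 100 ≈ 32.3%

32.3%


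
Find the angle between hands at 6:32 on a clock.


4.0°

Hour hand = 6×30 + 32×0.5 = 196.0°
Minute hand = 32×6 = 192°
Difference = |196.0 - 192| = 4.0°


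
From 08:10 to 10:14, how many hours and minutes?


2h 4m

End time in minutes: 10×60 + 14 = 614
Start time in minutes: 8×60 + 10 = 490
Difference = 614 - 490 = 124 minutes
= 2 hours 4 minutes


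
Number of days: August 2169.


Month: August (month 8)
August has 31 days

31 days


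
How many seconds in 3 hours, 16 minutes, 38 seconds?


Hours: 3 × 3600 = 10800
Minutes: 16 × 60 = 960
Seconds: 38
Total = 10800 + 960 + 38 = 11798

11798 seconds


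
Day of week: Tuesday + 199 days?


Friday

Start: Tuesday (index 1)
(1 + 199) mod 7
= 200 mod 7
= 4
Index 4 → Friday


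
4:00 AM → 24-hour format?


04:00

Input: 4:00 AM
AM hour stays: 4


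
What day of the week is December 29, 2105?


Zeller's congruence:
q=29, m=12, k=5, j=21
h = (29 + ⌊13×13/5⌋ + 5 + ⌊5/4⌋ + ⌊21/4⌋ - 2×21) mod 7
= (29 + 33 + 5 + 1 + 5 - 42) mod 7
= 31 mod 7 = 3
h=3 → Tuesday

Tuesday


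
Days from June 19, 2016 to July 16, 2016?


From June 19, 2016 to July 16, 2016
Rest of June 2016: 30 - 19 = 11
Days into July 2016: 16
Total = 11 + 16 = 27 days

27 days


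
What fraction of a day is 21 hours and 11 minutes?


0.8826 (88.26%)

Total minutes: 21×60 + 11 = 1271
Day = 24×60 = 1440 minutes
Fraction = 1271/1440 ≈ 0.8826
As a percentage: 1271/1440 × 100 ≈ 88.26%


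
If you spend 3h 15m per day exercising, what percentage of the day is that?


13.5%

Time: 195 minutes
Day: 1440 minutes
Percentage = (195/1440) × 100 ≈ 13.5%


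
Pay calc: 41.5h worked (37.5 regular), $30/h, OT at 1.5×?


$1305.00

Regular: 37.5h × $30 = $1125.00
Overtime: 41.5 - 37.5 = 4.0h
OT pay: 4.0h × $30 × 1.5 = $180.00
Total = $1125.00 + $180.00 = $1305.00


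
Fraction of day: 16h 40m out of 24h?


0.6944 (69.44%)

Total minutes: 16×60 + 40 = 1000
Day = 24×60 = 1440 minutes
Fraction = 1000/1440 ≈ 0.6944
As a percentage: 1000/1440 × 100 ≈ 69.44%


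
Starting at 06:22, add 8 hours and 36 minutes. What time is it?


14:58

Start: 382 minutes from midnight
Add: 516 minutes
Total: 898 minutes
Hours: 898 ÷ 60 = 14 remainder 58


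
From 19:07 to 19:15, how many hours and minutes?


End time in minutes: 19×60 + 15 = 1155
Start time in minutes: 19×60 + 7 = 1147
Difference = 1155 - 1147 = 8 minutes
= 0 hours 8 minutes

0h 8m


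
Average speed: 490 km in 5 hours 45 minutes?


Distance: 490 km
Time: 5h 45m = 345 min = 345/60 = 23/4 hours
Speed = 490 ÷ (23/4) = 490 × 4 / 23 = 1960/23 ≈ 85.2 km/h

85.2 km/h


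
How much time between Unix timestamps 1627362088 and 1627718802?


356714 seconds (99.1 hours / 4.13 days)

Difference = 1627718802 - 1627362088 = 356714 seconds
In hours: 356714 / 3600 ≈ 99.1
In days: 356714 / 86400 ≈ 4.13


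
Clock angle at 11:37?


126.5°

Hour hand = 11×30 + 37×0.5 = 348.5°
Minute hand = 37×6 = 222°
Difference = |348.5 - 222| = 126.5°


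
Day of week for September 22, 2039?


Zeller's congruence:
q=22, m=9, k=39, j=20
h = (22 + ⌊13×10/5⌋ + 39 + ⌊39/4⌋ + ⌊20/4⌋ - 2×20) mod 7
= (22 + 26 + 39 + 9 + 5 - 40) mod 7
= 61 mod 7 = 5
h=5 → Thursday

Thursday


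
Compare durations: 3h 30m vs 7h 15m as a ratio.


14:29 (0.48)

Duration 1: 210 minutes
Duration 2: 435 minutes
Ratio = 210:435
GCD = 15
Simplified = 14:29
As a decimal: 14/29 ≈ 0.48


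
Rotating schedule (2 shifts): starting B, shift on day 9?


Shift B

Shifts: A, B
Start: B (index 1)
Day 9: (1 + 9 - 1) mod 2
= 9 mod 2
= 1
Index 1 → shift B


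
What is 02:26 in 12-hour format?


2:26 AM

Hour: 2
2 < 12 → AM


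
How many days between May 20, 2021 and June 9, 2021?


20 days

From May 20, 2021 to June 9, 2021
Rest of May 2021: 31 - 20 = 11
Days into June 2021: 9
Total = 11 + 9 = 20 days


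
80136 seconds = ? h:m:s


Hours: 80136 ÷ 3600 = 22 remainder 936
Minutes: 936 ÷ 60 = 15 remainder 36
Seconds: 36

22h 15m 36s


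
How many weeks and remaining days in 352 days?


50 weeks 2 days

Weeks: 352 ÷ 7 = 50 remainder 2


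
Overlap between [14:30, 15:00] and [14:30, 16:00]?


Meeting A: 870-900 (in minutes from midnight)
Meeting B: 870-960
Overlap start = max(870, 870) = 870
Overlap end = min(900, 960) = 900
Overlap = max(0, 900 - 870) = 30 min

30 minutes


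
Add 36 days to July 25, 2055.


Start: July 25, 2055
Add 36 days
July 25 → August 1: 31 - 25 + 1 = 7 days (36 - 7 = 29 left)
August 1 + 29 = August 30, 2055

August 30, 2055


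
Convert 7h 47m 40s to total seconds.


Hours: 7 × 3600 = 25200
Minutes: 47 × 60 = 2820
Seconds: 40
Total = 25200 + 2820 + 40 = 28060

28060 seconds


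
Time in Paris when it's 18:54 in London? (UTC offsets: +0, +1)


Time difference = UTC+1 - UTC+0 = +1 hours
New hour = (18 + 1) mod 24
= 19 mod 24 = 19
Minutes unchanged → 19:54

19:54


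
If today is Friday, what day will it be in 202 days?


Thursday

Start: Friday (index 4)
(4 + 202) mod 7
= 206 mod 7
= 3
Index 3 → Thursday


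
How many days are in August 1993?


31 days

Month: August (month 8)
August has 31 days


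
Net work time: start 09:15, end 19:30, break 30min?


Total time = (19×60+30) - (9×60+15)
= 1170 - 555 = 615 min
Minus break: 615 - 30 = 585 min
= 9h 45m

9h 45m (585 minutes)


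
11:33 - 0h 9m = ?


11:24

Start: 693 minutes from midnight
Subtract: 9 minutes
Remaining: 693 - 9 = 684
Hours: 11, Minutes: 24


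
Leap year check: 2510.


Rules: divisible by 4 AND (not by 100 OR by 400)
2510 ÷ 4 = 627 remainder 2 → not divisible by 4
Not divisible by 4 → not a leap year

No


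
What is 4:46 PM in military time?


Input: 4:46 PM
PM: 4 + 12 = 16

16:46


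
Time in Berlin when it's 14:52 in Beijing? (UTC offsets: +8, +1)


07:52

Time difference = UTC+1 - UTC+8 = -7 hours
New hour = (14 -7) mod 24
= 7 mod 24 = 7
Minutes unchanged → 07:52


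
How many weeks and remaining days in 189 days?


Weeks: 189 ÷ 7 = 27 remainder 0

27 weeks 0 days


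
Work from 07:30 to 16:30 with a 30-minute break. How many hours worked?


Total time = (16×60+30) - (7×60+30)
= 990 - 450 = 540 min
Minus break: 540 - 30 = 510 min
= 8h 30m

8h 30m (510 minutes)


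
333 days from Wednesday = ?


Start: Wednesday (index 2)
(2 + 333) mod 7
= 335 mod 7
= 6
Index 6 → Sunday

Sunday


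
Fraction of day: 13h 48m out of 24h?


Total minutes: 13×60 + 48 = 828
Day = 24×60 = 1440 minutes
Fraction = 828/1440 = 0.5750
As a percentage: 828/1440 × 100 = 57.50%

0.5750 (57.50%)


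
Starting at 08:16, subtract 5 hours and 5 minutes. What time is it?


Start: 496 minutes from midnight
Subtract: 305 minutes
Remaining: 496 - 305 = 191
Hours: 3, Minutes: 11

03:11


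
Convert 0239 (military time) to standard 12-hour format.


2:39 AM

Hour: 2
2 < 12 → AM


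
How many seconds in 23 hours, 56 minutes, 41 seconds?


86201 seconds

Hours: 23 × 3600 = 82800
Minutes: 56 × 60 = 3360
Seconds: 41
Total = 82800 + 3360 + 41 = 86201


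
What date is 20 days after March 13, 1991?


April 2, 1991

Start: March 13, 1991
Add 20 days
March 13 → April 1: 31 - 13 + 1 = 19 days (20 - 19 = 1 left)
April 1 + 1 = April 2, 1991


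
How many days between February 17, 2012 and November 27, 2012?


From February 17, 2012 to November 27, 2012
Rest of February 2012: 29 - 17 = 12
Full months: March 31, April 30, May 31, June 30, July 31, August 31, September 30, October 31
Days into November 2012: 27
Total = 12 + 31 + 30 + 31 + 30 + 31 + 31 + 30 + 31 + 27 = 284 days

284 days


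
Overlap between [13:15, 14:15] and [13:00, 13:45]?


30 minutes

Meeting A: 795-855 (in minutes from midnight)
Meeting B: 780-825
Overlap start = max(795, 780) = 795
Overlap end = min(855, 825) = 825
Overlap = max(0, 825 - 795) = 30 min


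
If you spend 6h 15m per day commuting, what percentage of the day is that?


Time: 375 minutes
Day: 1440 minutes
Percentage = (375/1440) × 100 ≈ 26.0%

26.0%


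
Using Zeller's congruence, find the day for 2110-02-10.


Zeller's congruence:
q=10, m=14, k=9, j=21
h = (10 + ⌊13×15/5⌋ + 9 + ⌊9/4⌋ + ⌊21/4⌋ - 2×21) mod 7
= (10 + 39 + 9 + 2 + 5 - 42) mod 7
= 23 mod 7 = 2
h=2 → Monday

Monday


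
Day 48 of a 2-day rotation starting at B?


Shifts: A, B
Start: B (index 1)
Day 48: (1 + 48 - 1) mod 2
= 48 mod 2
= 0
Index 0 → shift A

Shift A


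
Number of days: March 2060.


31 days

Month: March (month 3)
March has 31 days


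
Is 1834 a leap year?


Rules: divisible by 4 AND (not by 100 OR by 400)
1834 ÷ 4 = 458 remainder 2 → not divisible by 4
Not divisible by 4 → not a leap year

No


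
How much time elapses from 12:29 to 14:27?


1h 58m

End time in minutes: 14×60 + 27 = 867
Start time in minutes: 12×60 + 29 = 749
Difference = 867 - 749 = 118 minutes
= 1 hours 58 minutes


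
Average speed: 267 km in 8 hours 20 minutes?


32.0 km/h

Distance: 267 km
Time: 8h 20m = 500 min = 500/60 = 25/3 hours
Speed = 267 ÷ (25/3) = 267 × 3 / 25 = 801/25 ≈ 32.0 km/h


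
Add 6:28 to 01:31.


Start: 91 minutes from midnight
Add: 388 minutes
Total: 479 minutes
Hours: 479 ÷ 60 = 7 remainder 59

07:59


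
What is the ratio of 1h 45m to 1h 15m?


7:5 (1.40)

Duration 1: 105 minutes
Duration 2: 75 minutes
Ratio = 105:75
GCD = 15
Simplified = 7:5
As a decimal: 7/5 = 1.40


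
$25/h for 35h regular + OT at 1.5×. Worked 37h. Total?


Regular: 35h × $25 = $875.00
Overtime: 37 - 35 = 2h
OT pay: 2h × $25 × 1.5 = $75.00
Total = $875.00 + $75.00 = $950.00

$950.00


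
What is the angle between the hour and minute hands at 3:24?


Hour hand = 3×30 + 24×0.5 = 102.0°
Minute hand = 24×6 = 144°
Difference = |102.0 - 144| = 42.0°

42.0°


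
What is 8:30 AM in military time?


08:30

Input: 8:30 AM
AM hour stays: 8


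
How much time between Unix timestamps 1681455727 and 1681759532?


303805 seconds (84.4 hours / 3.52 days)

Difference = 1681759532 - 1681455727 = 303805 seconds
In hours: 303805 / 3600 ≈ 84.4
In days: 303805 / 86400 ≈ 3.52


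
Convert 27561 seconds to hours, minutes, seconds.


Hours: 27561 ÷ 3600 = 7 remainder 2361
Minutes: 2361 ÷ 60 = 39 remainder 21
Seconds: 21

7h 39m 21s


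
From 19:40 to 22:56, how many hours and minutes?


End time in minutes: 22×60 + 56 = 1376
Start time in minutes: 19×60 + 40 = 1180
Difference = 1376 - 1180 = 196 minutes
= 3 hours 16 minutes

3h 16m


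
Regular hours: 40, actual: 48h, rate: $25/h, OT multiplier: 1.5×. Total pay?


$1300.00

Regular: 40h × $25 = $1000.00
Overtime: 48 - 40 = 8h
OT pay: 8h × $25 × 1.5 = $300.00
Total = $1000.00 + $300.00 = $1300.00


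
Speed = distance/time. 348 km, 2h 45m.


126.5 km/h

Distance: 348 km
Time: 2h 45m = 165 min = 165/60 = 11/4 hours
Speed = 348 ÷ (11/4) = 348 × 4 / 11 = 1392/11 ≈ 126.5 km/h


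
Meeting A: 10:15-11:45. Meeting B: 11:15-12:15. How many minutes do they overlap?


30 minutes

Meeting A: 615-705 (in minutes from midnight)
Meeting B: 675-735
Overlap start = max(615, 675) = 675
Overlap end = min(705, 735) = 705
Overlap = max(0, 705 - 675) = 30 min


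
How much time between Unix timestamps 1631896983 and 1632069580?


Difference = 1632069580 - 1631896983 = 172597 seconds
In hours: 172597 / 3600 ≈ 47.9
In days: 172597 / 86400 ≈ 2.00

172597 seconds (47.9 hours / 2.00 days)


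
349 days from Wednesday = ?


Start: Wednesday (index 2)
(2 + 349) mod 7
= 351 mod 7
= 1
Index 1 → Tuesday

Tuesday


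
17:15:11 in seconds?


Hours: 17 × 3600 = 61200
Minutes: 15 × 60 = 900
Seconds: 11
Total = 61200 + 900 + 11 = 62111

62111 seconds


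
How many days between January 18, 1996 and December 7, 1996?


From January 18, 1996 to December 7, 1996
Rest of January 1996: 31 - 18 = 13
Full months: February 1996 29, March 31, April 30, May 31, June 30, July 31, August 31, September 30, October 31, November 30
Days into December 1996: 7
Total = 13 + 29 + 31 + 30 + 31 + 30 + 31 + 31 + 30 + 31 + 30 + 7 = 324 days

324 days


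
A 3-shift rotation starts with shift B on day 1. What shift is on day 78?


Shift A

Shifts: A, B, C
Start: B (index 1)
Day 78: (1 + 78 - 1) mod 3
= 78 mod 3
= 0
Index 0 → shift A


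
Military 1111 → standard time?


11:11 AM

Hour: 11
11 < 12 → AM


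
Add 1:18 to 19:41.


Start: 1181 minutes from midnight
Add: 78 minutes
Total: 1259 minutes
Hours: 1259 ÷ 60 = 20 remainder 59

20:59


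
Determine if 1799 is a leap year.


Rules: divisible by 4 AND (not by 100 OR by 400)
1799 ÷ 4 = 449 remainder 3 → not divisible by 4
Not divisible by 4 → not a leap year

No


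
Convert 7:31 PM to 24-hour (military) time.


19:31

Input: 7:31 PM
PM: 7 + 12 = 19


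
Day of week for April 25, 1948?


Zeller's congruence:
q=25, m=4, k=48, j=19
h = (25 + ⌊13×5/5⌋ + 48 + ⌊48/4⌋ + ⌊19/4⌋ - 2×19) mod 7
= (25 + 13 + 48 + 12 + 4 - 38) mod 7
= 64 mod 7 = 1
h=1 → Sunday

Sunday


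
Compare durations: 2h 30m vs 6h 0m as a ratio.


Duration 1: 150 minutes
Duration 2: 360 minutes
Ratio = 150:360
GCD = 30
Simplified = 5:12
As a decimal: 5/12 ≈ 0.42

5:12 (0.42)


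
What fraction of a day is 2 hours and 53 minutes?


0.1201 (12.01%)

Total minutes: 2×60 + 53 = 173
Day = 24×60 = 1440 minutes
Fraction = 173/1440 ≈ 0.1201
As a percentage: 173/1440 × 100 ≈ 12.01%


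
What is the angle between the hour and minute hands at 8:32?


64.0°

Hour hand = 8×30 + 32×0.5 = 256.0°
Minute hand = 32×6 = 192°
Difference = |256.0 - 192| = 64.0°


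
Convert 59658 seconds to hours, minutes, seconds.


16h 34m 18s

Hours: 59658 ÷ 3600 = 16 remainder 2058
Minutes: 2058 ÷ 60 = 34 remainder 18
Seconds: 18


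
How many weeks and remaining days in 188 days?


26 weeks 6 days

Weeks: 188 ÷ 7 = 26 remainder 6


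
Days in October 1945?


31 days

Month: October (month 10)
October has 31 days


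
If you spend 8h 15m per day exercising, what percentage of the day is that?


34.4%

Time: 495 minutes
Day: 1440 minutes
Percentage = (495/1440) × 100 ≈ 34.4%


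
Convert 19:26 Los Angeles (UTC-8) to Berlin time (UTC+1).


04:26 (next day)

Time difference = UTC+1 - UTC-8 = +9 hours
New hour = (19 + 9) mod 24
= 28 mod 24 = 4
Minutes unchanged → 04:26; 28 ≥ 24 → next day


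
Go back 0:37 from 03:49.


03:12

Start: 229 minutes from midnight
Subtract: 37 minutes
Remaining: 229 - 37 = 192
Hours: 3, Minutes: 12


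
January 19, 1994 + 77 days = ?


Start: January 19, 1994
Add 77 days
January 19 → February 1: 31 - 19 + 1 = 13 days (77 - 13 = 64 left)
February 1 → March 1: 28 - 1 + 1 = 28 days (64 - 28 = 36 left)
March 1 → April 1: 31 - 1 + 1 = 31 days (36 - 31 = 5 left)
April 1 + 5 = April 6, 1994

April 6, 1994


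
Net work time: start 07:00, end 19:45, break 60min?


Total time = (19×60+45) - (7×60+0)
= 1185 - 420 = 765 min
Minus break: 765 - 60 = 705 min
= 11h 45m

11h 45m (705 minutes)


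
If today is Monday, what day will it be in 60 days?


Friday

Start: Monday (index 0)
(0 + 60) mod 7
= 60 mod 7
= 4
Index 4 → Friday


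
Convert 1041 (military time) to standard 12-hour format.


10:41 AM

Hour: 10
10 < 12 → AM


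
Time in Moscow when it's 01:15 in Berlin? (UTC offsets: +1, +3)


03:15

Time difference = UTC+3 - UTC+1 = +2 hours
New hour = (1 + 2) mod 24
= 3 mod 24 = 3
Minutes unchanged → 03:15


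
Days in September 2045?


Month: September (month 9)
September has 30 days

30 days


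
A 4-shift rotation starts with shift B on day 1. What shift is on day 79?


Shifts: A, B, C, D
Start: B (index 1)
Day 79: (1 + 79 - 1) mod 4
= 79 mod 4
= 3
Index 3 → shift D

Shift D


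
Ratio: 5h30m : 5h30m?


Duration 1: 330 minutes
Duration 2: 330 minutes
Ratio = 330:330
GCD = 330
Simplified = 1:1
As a decimal: 1/1 = 1.00

1:1 (1.00)


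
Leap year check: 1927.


Rules: divisible by 4 AND (not by 100 OR by 400)
1927 ÷ 4 = 481 remainder 3 → not divisible by 4
Not divisible by 4 → not a leap year

No


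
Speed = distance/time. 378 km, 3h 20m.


113.4 km/h

Distance: 378 km
Time: 3h 20m = 200 min = 200/60 = 10/3 hours
Speed = 378 ÷ (10/3) = 378 × 3 / 10 = 1134/10 = 113.4 km/h


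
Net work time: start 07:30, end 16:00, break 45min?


7h 45m (465 minutes)

Total time = (16×60+0) - (7×60+30)
= 960 - 450 = 510 min
Minus break: 510 - 45 = 465 min
= 7h 45m


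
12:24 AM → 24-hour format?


Input: 12:24 AM
12 AM → 00 (midnight)

00:24


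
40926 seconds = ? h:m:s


11h 22m 6s

Hours: 40926 ÷ 3600 = 11 remainder 1326
Minutes: 1326 ÷ 60 = 22 remainder 6
Seconds: 6


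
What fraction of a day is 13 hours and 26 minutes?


0.5597 (55.97%)

Total minutes: 13×60 + 26 = 806
Day = 24×60 = 1440 minutes
Fraction = 806/1440 ≈ 0.5597
As a percentage: 806/1440 × 100 ≈ 55.97%


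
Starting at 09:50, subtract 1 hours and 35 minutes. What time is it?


08:15

Start: 590 minutes from midnight
Subtract: 95 minutes
Remaining: 590 - 95 = 495
Hours: 8, Minutes: 15


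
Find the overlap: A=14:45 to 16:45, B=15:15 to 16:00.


Meeting A: 885-1005 (in minutes from midnight)
Meeting B: 915-960
Overlap start = max(885, 915) = 915
Overlap end = min(1005, 960) = 960
Overlap = max(0, 960 - 915) = 45 min

45 minutes


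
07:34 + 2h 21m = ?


09:55

Start: 454 minutes from midnight
Add: 141 minutes
Total: 595 minutes
Hours: 595 ÷ 60 = 9 remainder 55


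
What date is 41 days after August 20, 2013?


September 30, 2013

Start: August 20, 2013
Add 41 days
August 20 → September 1: 31 - 20 + 1 = 12 days (41 - 12 = 29 left)
September 1 + 29 = September 30, 2013


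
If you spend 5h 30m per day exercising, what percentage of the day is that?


22.9%

Time: 330 minutes
Day: 1440 minutes
Percentage = (330/1440) × 100 ≈ 22.9%


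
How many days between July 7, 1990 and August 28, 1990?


From July 7, 1990 to August 28, 1990
Rest of July 1990: 31 - 7 = 24
Days into August 1990: 28
Total = 24 + 28 = 52 days

52 days


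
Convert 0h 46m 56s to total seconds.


2816 seconds

Hours: 0 × 3600 = 0
Minutes: 46 × 60 = 2760
Seconds: 56
Total = 0 + 2760 + 56 = 2816


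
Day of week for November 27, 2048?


Friday

Zeller's congruence:
q=27, m=11, k=48, j=20
h = (27 + ⌊13×12/5⌋ + 48 + ⌊48/4⌋ + ⌊20/4⌋ - 2×20) mod 7
= (27 + 31 + 48 + 12 + 5 - 40) mod 7
= 83 mod 7 = 6
h=6 → Friday


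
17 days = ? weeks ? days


Weeks: 17 ÷ 7 = 2 remainder 3

2 weeks 3 days


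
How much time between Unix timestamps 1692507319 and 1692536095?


Difference = 1692536095 - 1692507319 = 28776 seconds
In hours: 28776 / 3600 ≈ 8.0
In days: 28776 / 86400 ≈ 0.33

28776 seconds (8.0 hours / 0.33 days)


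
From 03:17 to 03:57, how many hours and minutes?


End time in minutes: 3×60 + 57 = 237
Start time in minutes: 3×60 + 17 = 197
Difference = 237 - 197 = 40 minutes
= 0 hours 40 minutes

0h 40m


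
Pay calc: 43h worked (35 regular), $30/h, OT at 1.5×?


Regular: 35h × $30 = $1050.00
Overtime: 43 - 35 = 8h
OT pay: 8h × $30 × 1.5 = $360.00
Total = $1050.00 + $360.00 = $1410.00

$1410.00


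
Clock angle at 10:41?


74.5°

Hour hand = 10×30 + 41×0.5 = 320.5°
Minute hand = 41×6 = 246°
Difference = |320.5 - 246| = 74.5°


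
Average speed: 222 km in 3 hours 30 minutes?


63.4 km/h

Distance: 222 km
Time: 3h 30m = 210 min = 210/60 = 7/2 hours
Speed = 222 ÷ (7/2) = 222 × 2 / 7 = 444/7 ≈ 63.4 km/h


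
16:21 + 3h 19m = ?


Start: 981 minutes from midnight
Add: 199 minutes
Total: 1180 minutes
Hours: 1180 ÷ 60 = 19 remainder 40

19:40


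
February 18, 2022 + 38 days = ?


Start: February 18, 2022
Add 38 days
February 18 → March 1: 28 - 18 + 1 = 11 days (38 - 11 = 27 left)
March 1 + 27 = March 28, 2022

March 28, 2022


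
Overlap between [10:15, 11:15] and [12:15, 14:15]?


Meeting A: 615-675 (in minutes from midnight)
Meeting B: 735-855
Overlap start = max(615, 735) = 735
Overlap end = min(675, 855) = 675
Overlap = max(0, 675 - 735) = 0 min

0 minutes


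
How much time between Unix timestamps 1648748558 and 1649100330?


Difference = 1649100330 - 1648748558 = 351772 seconds
In hours: 351772 / 3600 ≈ 97.7
In days: 351772 / 86400 ≈ 4.07

351772 seconds (97.7 hours / 4.07 days)


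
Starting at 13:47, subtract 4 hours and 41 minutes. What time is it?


Start: 827 minutes from midnight
Subtract: 281 minutes
Remaining: 827 - 281 = 546
Hours: 9, Minutes: 6

09:06


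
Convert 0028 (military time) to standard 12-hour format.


12:28 AM

Hour: 0
0 → 12 AM (midnight)


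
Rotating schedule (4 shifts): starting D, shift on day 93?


Shifts: A, B, C, D
Start: D (index 3)
Day 93: (3 + 93 - 1) mod 4
= 95 mod 4
= 3
Index 3 → shift D

Shift D


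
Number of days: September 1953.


30 days

Month: September (month 9)
September has 30 days


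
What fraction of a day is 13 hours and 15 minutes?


Total minutes: 13×60 + 15 = 795
Day = 24×60 = 1440 minutes
Fraction = 795/1440 ≈ 0.5521
As a percentage: 795/1440 × 100 ≈ 55.21%

0.5521 (55.21%)


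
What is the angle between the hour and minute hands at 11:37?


Hour hand = 11×30 + 37×0.5 = 348.5°
Minute hand = 37×6 = 222°
Difference = |348.5 - 222| = 126.5°

126.5°


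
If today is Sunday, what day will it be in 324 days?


Start: Sunday (index 6)
(6 + 324) mod 7
= 330 mod 7
= 1
Index 1 → Tuesday

Tuesday


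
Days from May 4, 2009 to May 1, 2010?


From May 4, 2009 to May 1, 2010
Rest of May 2009: 31 - 4 = 27
Full months: June 30, July 31, August 31, September 30, October 31, November 30, December 31, January 31, February 2010 28, March 31, April 30
Days into May 2010: 1
Total = 27 + 30 + 31 + 31 + 30 + 31 + 30 + 31 + 31 + 28 + 31 + 30 + 1 = 362 days

362 days


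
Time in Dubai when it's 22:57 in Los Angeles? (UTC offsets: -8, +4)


Time difference = UTC+4 - UTC-8 = +12 hours
New hour = (22 + 12) mod 24
= 34 mod 24 = 10
Minutes unchanged → 10:57; 34 ≥ 24 → next day

10:57 (next day)


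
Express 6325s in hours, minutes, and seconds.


1h 45m 25s

Hours: 6325 ÷ 3600 = 1 remainder 2725
Minutes: 2725 ÷ 60 = 45 remainder 25
Seconds: 25


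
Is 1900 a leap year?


No

Rules: divisible by 4 AND (not by 100 OR by 400)
1900 ÷ 4 = 475 exactly → divisible by 4
1900 ÷ 100 = 19 exactly → divisible by 100
1900 ÷ 400 = 4 remainder 300 → not divisible by 400
Divisible by 100 but not by 400 → not a leap year


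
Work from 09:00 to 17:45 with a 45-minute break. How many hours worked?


8h 0m (480 minutes)

Total time = (17×60+45) - (9×60+0)
= 1065 - 540 = 525 min
Minus break: 525 - 45 = 480 min
= 8h 0m


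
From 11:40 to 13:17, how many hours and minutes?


1h 37m

End time in minutes: 13×60 + 17 = 797
Start time in minutes: 11×60 + 40 = 700
Difference = 797 - 700 = 97 minutes
= 1 hours 37 minutes


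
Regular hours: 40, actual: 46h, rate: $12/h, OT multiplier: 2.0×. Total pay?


$624.00

Regular: 40h × $12 = $480.00
Overtime: 46 - 40 = 6h
OT pay: 6h × $12 × 2.0 = $144.00
Total = $480.00 + $144.00 = $624.00


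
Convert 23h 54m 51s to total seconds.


86091 seconds

Hours: 23 × 3600 = 82800
Minutes: 54 × 60 = 3240
Seconds: 51
Total = 82800 + 3240 + 51 = 86091


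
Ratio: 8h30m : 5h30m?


17:11 (1.55)

Duration 1: 510 minutes
Duration 2: 330 minutes
Ratio = 510:330
GCD = 30
Simplified = 17:11
As a decimal: 17/11 ≈ 1.55


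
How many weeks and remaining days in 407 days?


Weeks: 407 ÷ 7 = 58 remainder 1

58 weeks 1 days


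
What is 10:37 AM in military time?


10:37

Input: 10:37 AM
AM hour stays: 10


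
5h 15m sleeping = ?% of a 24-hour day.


21.9%

Time: 315 minutes
Day: 1440 minutes
Percentage = (315/1440) × 100 ≈ 21.9%


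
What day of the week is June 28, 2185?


Zeller's congruence:
q=28, m=6, k=85, j=21
h = (28 + ⌊13×7/5⌋ + 85 + ⌊85/4⌋ + ⌊21/4⌋ - 2×21) mod 7
= (28 + 18 + 85 + 21 + 5 - 42) mod 7
= 115 mod 7 = 3
h=3 → Tuesday

Tuesday


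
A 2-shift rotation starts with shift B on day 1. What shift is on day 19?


Shifts: A, B
Start: B (index 1)
Day 19: (1 + 19 - 1) mod 2
= 19 mod 2
= 1
Index 1 → shift B

Shift B


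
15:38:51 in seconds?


56331 seconds

Hours: 15 × 3600 = 54000
Minutes: 38 × 60 = 2280
Seconds: 51
Total = 54000 + 2280 + 51 = 56331


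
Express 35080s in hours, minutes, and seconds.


Hours: 35080 ÷ 3600 = 9 remainder 2680
Minutes: 2680 ÷ 60 = 44 remainder 40
Seconds: 40

9h 44m 40s


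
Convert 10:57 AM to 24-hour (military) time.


Input: 10:57 AM
AM hour stays: 10

10:57


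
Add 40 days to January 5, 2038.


February 14, 2038

Start: January 5, 2038
Add 40 days
January 5 → February 1: 31 - 5 + 1 = 27 days (40 - 27 = 13 left)
February 1 + 13 = February 14, 2038


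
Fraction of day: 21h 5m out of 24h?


Total minutes: 21×60 + 5 = 1265
Day = 24×60 = 1440 minutes
Fraction = 1265/1440 ≈ 0.8785
As a percentage: 1265/1440 × 100 ≈ 87.85%

0.8785 (87.85%)


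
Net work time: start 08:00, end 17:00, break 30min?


Total time = (17×60+0) - (8×60+0)
= 1020 - 480 = 540 min
Minus break: 540 - 30 = 510 min
= 8h 30m

8h 30m (510 minutes)


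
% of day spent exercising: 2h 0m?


Time: 120 minutes
Day: 1440 minutes
Percentage = (120/1440) × 100 ≈ 8.3%

8.3%


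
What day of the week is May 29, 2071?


Zeller's congruence:
q=29, m=5, k=71, j=20
h = (29 + ⌊13×6/5⌋ + 71 + ⌊71/4⌋ + ⌊20/4⌋ - 2×20) mod 7
= (29 + 15 + 71 + 17 + 5 - 40) mod 7
= 97 mod 7 = 6
h=6 → Friday

Friday


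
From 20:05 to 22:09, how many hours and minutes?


2h 4m

End time in minutes: 22×60 + 9 = 1329
Start time in minutes: 20×60 + 5 = 1205
Difference = 1329 - 1205 = 124 minutes
= 2 hours 4 minutes


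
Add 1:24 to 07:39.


09:03

Start: 459 minutes from midnight
Add: 84 minutes
Total: 543 minutes
Hours: 543 ÷ 60 = 9 remainder 3


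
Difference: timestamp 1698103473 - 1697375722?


Difference = 1698103473 - 1697375722 = 727751 seconds
In hours: 727751 / 3600 ≈ 202.2
In days: 727751 / 86400 ≈ 8.42

727751 seconds (202.2 hours / 8.42 days)


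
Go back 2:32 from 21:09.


Start: 1269 minutes from midnight
Subtract: 152 minutes
Remaining: 1269 - 152 = 1117
Hours: 18, Minutes: 37

18:37


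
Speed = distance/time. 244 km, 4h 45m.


51.4 km/h

Distance: 244 km
Time: 4h 45m = 285 min = 285/60 = 19/4 hours
Speed = 244 ÷ (19/4) = 244 × 4 / 19 = 976/19 ≈ 51.4 km/h


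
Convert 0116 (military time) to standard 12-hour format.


Hour: 1
1 < 12 → AM

1:16 AM


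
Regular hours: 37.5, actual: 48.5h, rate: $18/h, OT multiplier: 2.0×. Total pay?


$1071.00

Regular: 37.5h × $18 = $675.00
Overtime: 48.5 - 37.5 = 11.0h
OT pay: 11.0h × $18 × 2.0 = $396.00
Total = $675.00 + $396.00 = $1071.00


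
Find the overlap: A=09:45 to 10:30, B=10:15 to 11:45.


15 minutes

Meeting A: 585-630 (in minutes from midnight)
Meeting B: 615-705
Overlap start = max(585, 615) = 615
Overlap end = min(630, 705) = 630
Overlap = max(0, 630 - 615) = 15 min


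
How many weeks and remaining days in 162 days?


23 weeks 1 days

Weeks: 162 ÷ 7 = 23 remainder 1


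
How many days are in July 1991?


31 days

Month: July (month 7)
July has 31 days


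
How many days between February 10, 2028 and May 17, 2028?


97 days

From February 10, 2028 to May 17, 2028
Rest of February 2028: 29 - 10 = 19
Full months: March 31, April 30
Days into May 2028: 17
Total = 19 + 31 + 30 + 17 = 97 days


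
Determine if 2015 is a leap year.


Rules: divisible by 4 AND (not by 100 OR by 400)
2015 ÷ 4 = 503 remainder 3 → not divisible by 4
Not divisible by 4 → not a leap year

No


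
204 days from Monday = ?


Start: Monday (index 0)
(0 + 204) mod 7
= 204 mod 7
= 1
Index 1 → Tuesday

Tuesday


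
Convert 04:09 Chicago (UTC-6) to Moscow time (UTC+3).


Time difference = UTC+3 - UTC-6 = +9 hours
New hour = (4 + 9) mod 24
= 13 mod 24 = 13
Minutes unchanged → 13:09

13:09


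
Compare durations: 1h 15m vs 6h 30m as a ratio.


Duration 1: 75 minutes
Duration 2: 390 minutes
Ratio = 75:390
GCD = 15
Simplified = 5:26
As a decimal: 5/26 ≈ 0.19

5:26 (0.19)


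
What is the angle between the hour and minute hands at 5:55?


Hour hand = 5×30 + 55×0.5 = 177.5°
Minute hand = 55×6 = 330°
Difference = |177.5 - 330| = 152.5°

152.5°


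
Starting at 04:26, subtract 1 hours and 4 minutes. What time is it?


Start: 266 minutes from midnight
Subtract: 64 minutes
Remaining: 266 - 64 = 202
Hours: 3, Minutes: 22

03:22


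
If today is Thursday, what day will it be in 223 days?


Start: Thursday (index 3)
(3 + 223) mod 7
= 226 mod 7
= 2
Index 2 → Wednesday

Wednesday


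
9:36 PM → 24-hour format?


Input: 9:36 PM
PM: 9 + 12 = 21

21:36


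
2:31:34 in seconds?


9094 seconds

Hours: 2 × 3600 = 7200
Minutes: 31 × 60 = 1860
Seconds: 34
Total = 7200 + 1860 + 34 = 9094


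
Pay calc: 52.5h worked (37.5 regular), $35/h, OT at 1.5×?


Regular: 37.5h × $35 = $1312.50
Overtime: 52.5 - 37.5 = 15.0h
OT pay: 15.0h × $35 × 1.5 = $787.50
Total = $1312.50 + $787.50 = $2100.00

$2100.00


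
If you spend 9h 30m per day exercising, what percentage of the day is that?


39.6%

Time: 570 minutes
Day: 1440 minutes
Percentage = (570/1440) × 100 ≈ 39.6%


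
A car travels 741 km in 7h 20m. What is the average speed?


Distance: 741 km
Time: 7h 20m = 440 min = 440/60 = 22/3 hours
Speed = 741 ÷ (22/3) = 741 × 3 / 22 = 2223/22 ≈ 101.0 km/h

101.0 km/h


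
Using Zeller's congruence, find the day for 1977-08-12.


Zeller's congruence:
q=12, m=8, k=77, j=19
h = (12 + ⌊13×9/5⌋ + 77 + ⌊77/4⌋ + ⌊19/4⌋ - 2×19) mod 7
= (12 + 23 + 77 + 19 + 4 - 38) mod 7
= 97 mod 7 = 6
h=6 → Friday

Friday


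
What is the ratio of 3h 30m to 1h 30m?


7:3 (2.33)

Duration 1: 210 minutes
Duration 2: 90 minutes
Ratio = 210:90
GCD = 30
Simplified = 7:3
As a decimal: 7/3 ≈ 2.33


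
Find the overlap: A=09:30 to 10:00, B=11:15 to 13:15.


Meeting A: 570-600 (in minutes from midnight)
Meeting B: 675-795
Overlap start = max(570, 675) = 675
Overlap end = min(600, 795) = 600
Overlap = max(0, 600 - 675) = 0 min

0 minutes


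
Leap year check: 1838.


No

Rules: divisible by 4 AND (not by 100 OR by 400)
1838 ÷ 4 = 459 remainder 2 → not divisible by 4
Not divisible by 4 → not a leap year


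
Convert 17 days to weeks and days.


Weeks: 17 ÷ 7 = 2 remainder 3

2 weeks 3 days


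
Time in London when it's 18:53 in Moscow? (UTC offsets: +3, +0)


15:53

Time difference = UTC+0 - UTC+3 = -3 hours
New hour = (18 -3) mod 24
= 15 mod 24 = 15
Minutes unchanged → 15:53


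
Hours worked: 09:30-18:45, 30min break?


8h 45m (525 minutes)

Total time = (18×60+45) - (9×60+30)
= 1125 - 570 = 555 min
Minus break: 555 - 30 = 525 min
= 8h 45m


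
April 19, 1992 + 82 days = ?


Start: April 19, 1992
Add 82 days
April 19 → May 1: 30 - 19 + 1 = 12 days (82 - 12 = 70 left)
May 1 → June 1: 31 - 1 + 1 = 31 days (70 - 31 = 39 left)
June 1 → July 1: 30 - 1 + 1 = 30 days (39 - 30 = 9 left)
July 1 + 9 = July 10, 1992

July 10, 1992
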